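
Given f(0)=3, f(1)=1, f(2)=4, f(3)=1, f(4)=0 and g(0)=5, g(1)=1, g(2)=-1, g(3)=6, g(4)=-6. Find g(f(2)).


-6


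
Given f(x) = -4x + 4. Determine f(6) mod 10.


f(6) = -20
-20 mod 10 = 0

0


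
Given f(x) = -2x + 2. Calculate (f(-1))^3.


f(-1) = 4
(4)^3 = 64

64


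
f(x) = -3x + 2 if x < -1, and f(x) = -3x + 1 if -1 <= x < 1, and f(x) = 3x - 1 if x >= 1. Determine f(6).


17


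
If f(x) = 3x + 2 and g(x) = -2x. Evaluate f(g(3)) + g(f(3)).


-38


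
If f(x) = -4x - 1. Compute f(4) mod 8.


f(4) = -17
-17 mod 8 = 7

7


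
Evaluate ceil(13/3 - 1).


13/3 = 4.3333
4.3333 - 1 = 3.3333
ceil(3.3333) = 4

4


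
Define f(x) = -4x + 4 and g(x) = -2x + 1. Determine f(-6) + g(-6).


41


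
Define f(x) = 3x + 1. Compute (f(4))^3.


2197


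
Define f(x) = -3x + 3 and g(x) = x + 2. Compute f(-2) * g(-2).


f(-2) = 9
g(-2) = 0
Product = 0

0


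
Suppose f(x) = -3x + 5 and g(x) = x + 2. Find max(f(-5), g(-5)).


20


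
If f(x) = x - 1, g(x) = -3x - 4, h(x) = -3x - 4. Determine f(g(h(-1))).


h(-1) = -1
g(-1) = -1
f(-1) = -2

-2


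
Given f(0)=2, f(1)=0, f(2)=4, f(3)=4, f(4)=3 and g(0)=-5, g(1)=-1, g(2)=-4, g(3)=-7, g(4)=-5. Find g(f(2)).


f(2) = 4
g(4) = -5

-5


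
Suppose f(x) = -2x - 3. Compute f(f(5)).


f(5) = -13
f(-13) = 23

23


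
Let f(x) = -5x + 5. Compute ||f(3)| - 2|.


8


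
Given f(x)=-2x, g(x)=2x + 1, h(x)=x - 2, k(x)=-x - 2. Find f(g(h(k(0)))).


14


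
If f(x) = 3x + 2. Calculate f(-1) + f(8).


f(-1) = -1
f(8) = 26
Sum = 25

25


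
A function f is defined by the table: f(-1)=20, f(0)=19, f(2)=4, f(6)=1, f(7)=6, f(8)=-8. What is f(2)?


4


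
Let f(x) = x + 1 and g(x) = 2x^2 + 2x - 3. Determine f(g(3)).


22


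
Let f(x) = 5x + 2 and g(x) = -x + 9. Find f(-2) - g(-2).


-19


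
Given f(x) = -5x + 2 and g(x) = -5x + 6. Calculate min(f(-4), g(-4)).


f(-4) = 22
g(-4) = 26
min = 22

22


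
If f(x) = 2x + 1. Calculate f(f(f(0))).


f(0) = 1
f(1) = 3
f(3) = 7

7


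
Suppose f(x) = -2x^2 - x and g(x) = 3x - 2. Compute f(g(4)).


g(4) = 10
f(10) = (-2)*(10)^2 - 1*(10) = -210

-210


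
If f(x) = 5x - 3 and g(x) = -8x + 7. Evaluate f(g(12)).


-448


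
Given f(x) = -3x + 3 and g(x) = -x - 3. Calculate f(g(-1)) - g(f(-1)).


f(g(-1)) = 9
g(f(-1)) = -9
Difference = 18

18


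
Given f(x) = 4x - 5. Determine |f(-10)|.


f(-10) = -45
|-45| = 45

45


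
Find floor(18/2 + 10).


18/2 = 9
9 + 10 = 19
floor(19) = 19

19


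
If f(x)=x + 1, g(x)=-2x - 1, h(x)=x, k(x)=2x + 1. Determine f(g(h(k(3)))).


k(3) = 7
h(7) = 7
g(7) = -15
f(-15) = -14

-14


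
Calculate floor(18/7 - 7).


18/7 = 2.5714
2.5714 - 7 = -4.4286
floor(-4.4286) = -5

-5


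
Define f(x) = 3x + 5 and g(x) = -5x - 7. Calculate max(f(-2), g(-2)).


f(-2) = -1
g(-2) = 3
max = 3

3


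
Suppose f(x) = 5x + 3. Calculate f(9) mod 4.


f(9) = 48
48 mod 4 = 0

0


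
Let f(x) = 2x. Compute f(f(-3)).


-12


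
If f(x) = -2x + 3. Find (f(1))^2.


f(1) = 1
(1)^2 = 1

1


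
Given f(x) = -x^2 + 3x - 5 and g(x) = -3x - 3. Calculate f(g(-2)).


g(-2) = 3
f(3) = (-1)*(3)^2 + 3*(3) - 5 = -5

-5


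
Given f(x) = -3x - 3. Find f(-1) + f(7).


f(-1) = 0
f(7) = -24
Sum = -24

-24


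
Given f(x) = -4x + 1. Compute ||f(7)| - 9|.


f(7) = -27
|-27| = 27
|27 - 9| = 18

18


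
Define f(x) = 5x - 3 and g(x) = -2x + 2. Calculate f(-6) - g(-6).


-47


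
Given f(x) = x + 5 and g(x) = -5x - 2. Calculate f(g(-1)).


g(-1) = 3
f(3) = 8

8


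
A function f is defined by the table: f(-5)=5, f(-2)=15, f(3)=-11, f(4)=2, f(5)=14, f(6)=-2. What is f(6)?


Reading from the table at x = 6

-2


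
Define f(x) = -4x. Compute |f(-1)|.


f(-1) = 4
|4| = 4

4


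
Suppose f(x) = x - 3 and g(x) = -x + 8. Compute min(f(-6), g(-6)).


f(-6) = -9
g(-6) = 14
min = -9

-9


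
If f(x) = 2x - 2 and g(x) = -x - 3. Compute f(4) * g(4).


f(4) = 6
g(4) = -7
Product = -42

-42


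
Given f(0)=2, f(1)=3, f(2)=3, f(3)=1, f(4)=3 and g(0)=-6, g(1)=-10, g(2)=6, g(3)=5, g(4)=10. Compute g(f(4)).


f(4) = 3
g(3) = 5

5


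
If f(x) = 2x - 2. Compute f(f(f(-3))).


-38


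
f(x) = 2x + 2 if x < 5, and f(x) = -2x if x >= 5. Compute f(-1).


-1 satisfies x < 5
f(-1) = 0

0


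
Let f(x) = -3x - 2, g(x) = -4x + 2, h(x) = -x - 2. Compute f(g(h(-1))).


h(-1) = -1
g(-1) = 6
f(6) = -20

-20


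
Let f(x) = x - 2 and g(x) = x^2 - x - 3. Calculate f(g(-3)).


g(-3) = 9
f(9) = 7

7


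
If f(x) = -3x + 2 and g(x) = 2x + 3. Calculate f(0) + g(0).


f(0) = 2
g(0) = 3
Sum = 5

5


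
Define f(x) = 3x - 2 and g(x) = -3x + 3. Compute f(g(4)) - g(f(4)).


-2


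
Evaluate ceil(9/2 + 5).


9/2 = 4.5
4.5 + 5 = 9.5
ceil(9.5) = 10

10


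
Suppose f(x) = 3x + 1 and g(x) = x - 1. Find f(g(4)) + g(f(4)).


f(g(4)) = 10
g(f(4)) = 12
Sum = 22

22


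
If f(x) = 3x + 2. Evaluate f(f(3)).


f(3) = 11
f(11) = 35

35


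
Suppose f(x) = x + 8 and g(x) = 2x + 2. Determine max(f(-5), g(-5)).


f(-5) = 3
g(-5) = -8
max = 3

3


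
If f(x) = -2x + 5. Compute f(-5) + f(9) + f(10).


f(-5) = 15
f(9) = -13
f(10) = -15
Sum = -13

-13


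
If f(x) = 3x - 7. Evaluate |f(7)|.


f(7) = 14
|14| = 14

14


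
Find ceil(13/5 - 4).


13/5 = 2.6
2.6 - 4 = -1.4
ceil(-1.4) = -1

-1


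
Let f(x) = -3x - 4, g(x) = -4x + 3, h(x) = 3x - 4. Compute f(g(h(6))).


h(6) = 14
g(14) = -53
f(-53) = 155

155


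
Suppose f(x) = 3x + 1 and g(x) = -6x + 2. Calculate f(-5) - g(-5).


f(-5) = -14
g(-5) = 32
Difference = -46

-46


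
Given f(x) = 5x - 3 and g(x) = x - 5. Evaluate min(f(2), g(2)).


f(2) = 7
g(2) = -3
min = -3

-3


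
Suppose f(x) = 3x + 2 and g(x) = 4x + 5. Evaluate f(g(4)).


g(4) = 21
f(21) = 65

65


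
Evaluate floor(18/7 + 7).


9


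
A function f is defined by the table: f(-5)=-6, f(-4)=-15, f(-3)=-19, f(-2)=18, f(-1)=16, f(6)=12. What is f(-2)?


18


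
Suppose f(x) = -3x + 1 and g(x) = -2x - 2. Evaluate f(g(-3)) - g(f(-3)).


f(g(-3)) = -11
g(f(-3)) = -22
Difference = 11

11


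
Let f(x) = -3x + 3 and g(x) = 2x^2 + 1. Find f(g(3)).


g(3) = 19
f(19) = -54

-54


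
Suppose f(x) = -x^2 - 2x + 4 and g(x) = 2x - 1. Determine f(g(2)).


g(2) = 3
f(3) = (-1)*(3)^2 - 2*(3) + 4 = -11

-11


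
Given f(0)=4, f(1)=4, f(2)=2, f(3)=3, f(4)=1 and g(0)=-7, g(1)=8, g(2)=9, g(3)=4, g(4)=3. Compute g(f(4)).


f(4) = 1
g(1) = 8

8


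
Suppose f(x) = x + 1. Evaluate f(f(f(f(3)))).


7


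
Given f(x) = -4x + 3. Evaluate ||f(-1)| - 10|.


f(-1) = 7
|7| = 7
|7 - 10| = 3

3


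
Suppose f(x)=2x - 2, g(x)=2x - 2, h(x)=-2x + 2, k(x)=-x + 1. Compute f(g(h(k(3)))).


18


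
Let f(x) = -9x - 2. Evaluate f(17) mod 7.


f(17) = -155
-155 mod 7 = 6

6


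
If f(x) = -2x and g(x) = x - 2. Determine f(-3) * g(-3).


f(-3) = 6
g(-3) = -5
Product = -30

-30


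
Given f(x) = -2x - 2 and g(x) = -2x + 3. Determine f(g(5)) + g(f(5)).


f(g(5)) = 12
g(f(5)) = 27
Sum = 39

39


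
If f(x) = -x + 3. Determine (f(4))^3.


f(4) = -1
(-1)^3 = -1

-1


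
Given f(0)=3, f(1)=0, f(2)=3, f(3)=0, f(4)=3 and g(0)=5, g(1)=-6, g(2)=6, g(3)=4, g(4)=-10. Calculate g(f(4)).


f(4) = 3
g(3) = 4

4


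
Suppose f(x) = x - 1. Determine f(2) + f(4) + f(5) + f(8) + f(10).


f(2) = 1
f(4) = 3
f(5) = 4
f(8) = 7
f(10) = 9
Sum = 24

24


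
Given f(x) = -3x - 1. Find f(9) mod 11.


5


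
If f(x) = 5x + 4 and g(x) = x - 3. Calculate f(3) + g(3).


f(3) = 19
g(3) = 0
Sum = 19

19


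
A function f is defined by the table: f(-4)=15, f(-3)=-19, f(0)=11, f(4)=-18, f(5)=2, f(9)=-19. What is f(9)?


Reading from the table at x = 9

-19


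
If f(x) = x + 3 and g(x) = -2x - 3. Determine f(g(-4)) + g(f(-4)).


f(g(-4)) = 8
g(f(-4)) = -1
Sum = 7

7


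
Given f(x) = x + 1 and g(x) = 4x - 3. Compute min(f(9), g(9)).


f(9) = 10
g(9) = 33
min = 10

10


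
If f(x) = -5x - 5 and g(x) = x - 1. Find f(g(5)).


-25


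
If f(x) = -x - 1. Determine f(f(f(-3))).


f(-3) = 2
f(2) = -3
f(-3) = 2

2


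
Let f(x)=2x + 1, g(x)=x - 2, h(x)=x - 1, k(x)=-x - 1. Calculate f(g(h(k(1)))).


k(1) = -2
h(-2) = -3
g(-3) = -5
f(-5) = -9

-9


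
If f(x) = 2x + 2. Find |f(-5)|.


f(-5) = -8
|-8| = 8

8


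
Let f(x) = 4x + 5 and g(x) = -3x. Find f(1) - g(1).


12


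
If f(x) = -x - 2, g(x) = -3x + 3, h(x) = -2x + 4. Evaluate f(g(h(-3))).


h(-3) = 10
g(10) = -27
f(-27) = 25

25


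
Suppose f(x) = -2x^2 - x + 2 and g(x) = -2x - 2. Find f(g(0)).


g(0) = -2
f(-2) = (-2)*(-2)^2 - 1*(-2) + 2 = -4

-4


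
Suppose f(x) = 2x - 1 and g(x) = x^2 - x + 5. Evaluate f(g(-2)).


g(-2) = 11
f(11) = 21

21


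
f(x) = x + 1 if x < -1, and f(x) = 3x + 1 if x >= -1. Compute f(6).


6 satisfies x >= -1
f(6) = 19

19


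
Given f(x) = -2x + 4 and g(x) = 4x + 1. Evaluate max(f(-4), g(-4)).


12


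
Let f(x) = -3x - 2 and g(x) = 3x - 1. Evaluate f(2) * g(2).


f(2) = -8
g(2) = 5
Product = -40

-40


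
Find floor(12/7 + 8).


12/7 = 1.7143
1.7143 + 8 = 9.7143
floor(9.7143) = 9

9


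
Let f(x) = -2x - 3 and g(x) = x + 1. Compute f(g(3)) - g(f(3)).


f(g(3)) = -11
g(f(3)) = -8
Difference = -3

-3


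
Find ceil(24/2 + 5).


17


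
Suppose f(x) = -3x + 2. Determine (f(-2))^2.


f(-2) = 8
(8)^2 = 64

64


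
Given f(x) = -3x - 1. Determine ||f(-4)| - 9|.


f(-4) = 11
|11| = 11
|11 - 9| = 2

2


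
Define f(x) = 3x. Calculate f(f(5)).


f(5) = 15
f(15) = 45

45


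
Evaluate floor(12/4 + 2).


12/4 = 3
3 + 2 = 5
floor(5) = 5

5


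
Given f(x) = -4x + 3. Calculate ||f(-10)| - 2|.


f(-10) = 43
|43| = 43
|43 - 2| = 41

41


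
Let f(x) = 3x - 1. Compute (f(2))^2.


f(2) = 5
(5)^2 = 25

25


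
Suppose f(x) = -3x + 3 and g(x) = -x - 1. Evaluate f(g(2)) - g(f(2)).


10


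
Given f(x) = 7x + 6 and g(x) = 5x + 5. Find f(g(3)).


g(3) = 20
f(20) = 146

146


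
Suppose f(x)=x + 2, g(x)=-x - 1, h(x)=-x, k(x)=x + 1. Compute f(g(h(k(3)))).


k(3) = 4
h(4) = -4
g(-4) = 3
f(3) = 5

5


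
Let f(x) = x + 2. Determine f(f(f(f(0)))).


f(0) = 2
f(2) = 4
f(4) = 6
f(6) = 8

8


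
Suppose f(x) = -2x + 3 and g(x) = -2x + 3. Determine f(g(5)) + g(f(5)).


f(g(5)) = 17
g(f(5)) = 17
Sum = 34

34


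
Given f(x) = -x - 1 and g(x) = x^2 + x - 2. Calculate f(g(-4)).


g(-4) = 10
f(10) = -11

-11


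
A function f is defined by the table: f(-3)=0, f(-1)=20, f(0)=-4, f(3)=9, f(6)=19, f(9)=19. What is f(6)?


Reading from the table at x = 6

19


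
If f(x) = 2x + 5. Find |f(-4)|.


f(-4) = -3
|-3| = 3

3


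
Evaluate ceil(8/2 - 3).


8/2 = 4
4 - 3 = 1
ceil(1) = 1

1


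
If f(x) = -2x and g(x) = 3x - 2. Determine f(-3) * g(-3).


f(-3) = 6
g(-3) = -11
Product = -66

-66


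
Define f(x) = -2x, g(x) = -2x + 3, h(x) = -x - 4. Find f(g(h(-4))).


-6


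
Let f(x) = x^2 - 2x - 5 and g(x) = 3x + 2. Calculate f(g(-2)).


19


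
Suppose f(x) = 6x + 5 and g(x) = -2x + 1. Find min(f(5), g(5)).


-9


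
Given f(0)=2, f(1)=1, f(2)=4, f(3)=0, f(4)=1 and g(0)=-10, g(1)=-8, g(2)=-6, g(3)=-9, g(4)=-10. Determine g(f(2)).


f(2) = 4
g(4) = -10

-10


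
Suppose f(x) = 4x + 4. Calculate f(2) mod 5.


f(2) = 12
12 mod 5 = 2

2


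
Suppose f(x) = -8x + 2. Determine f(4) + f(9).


f(4) = -30
f(9) = -70
Sum = -100

-100


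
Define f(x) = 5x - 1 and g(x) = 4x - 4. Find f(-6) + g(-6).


f(-6) = -31
g(-6) = -28
Sum = -59

-59


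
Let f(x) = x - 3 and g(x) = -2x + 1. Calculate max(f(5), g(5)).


2


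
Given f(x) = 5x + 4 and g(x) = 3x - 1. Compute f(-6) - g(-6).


f(-6) = -26
g(-6) = -19
Difference = -7

-7


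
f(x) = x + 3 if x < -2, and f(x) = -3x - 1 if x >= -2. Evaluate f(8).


8 satisfies x >= -2
f(8) = -25

-25


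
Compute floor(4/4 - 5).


4/4 = 1
1 - 5 = -4
floor(-4) = -4

-4


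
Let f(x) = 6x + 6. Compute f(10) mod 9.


f(10) = 66
66 mod 9 = 3

3


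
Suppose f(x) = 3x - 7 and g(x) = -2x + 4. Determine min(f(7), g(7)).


f(7) = 14
g(7) = -10
min = -10

-10


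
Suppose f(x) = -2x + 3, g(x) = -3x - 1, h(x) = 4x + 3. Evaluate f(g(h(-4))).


-73


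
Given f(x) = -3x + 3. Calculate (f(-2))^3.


729


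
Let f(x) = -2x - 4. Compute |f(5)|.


f(5) = -14
|-14| = 14

14


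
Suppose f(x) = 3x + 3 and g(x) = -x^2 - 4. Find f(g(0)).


g(0) = -4
f(-4) = -9

-9


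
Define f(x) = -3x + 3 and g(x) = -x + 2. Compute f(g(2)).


3


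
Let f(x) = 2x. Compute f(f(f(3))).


f(3) = 6
f(6) = 12
f(12) = 24

24


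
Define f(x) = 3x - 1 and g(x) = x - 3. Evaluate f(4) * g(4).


11


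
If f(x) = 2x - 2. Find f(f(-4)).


f(-4) = -10
f(-10) = -22

-22


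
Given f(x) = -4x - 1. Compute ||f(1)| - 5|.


0


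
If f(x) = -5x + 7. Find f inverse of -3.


Solve -5x + 7 = -3
x = (-3 - 7) / (-5) = 2

2


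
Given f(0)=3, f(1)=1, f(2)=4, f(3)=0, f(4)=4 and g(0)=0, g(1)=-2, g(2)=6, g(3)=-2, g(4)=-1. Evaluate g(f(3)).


f(3) = 0
g(0) = 0

0


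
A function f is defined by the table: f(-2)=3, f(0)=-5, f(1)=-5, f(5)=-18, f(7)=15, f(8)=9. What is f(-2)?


Reading from the table at x = -2

3


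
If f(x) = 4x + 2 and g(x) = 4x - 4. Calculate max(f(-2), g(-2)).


-6


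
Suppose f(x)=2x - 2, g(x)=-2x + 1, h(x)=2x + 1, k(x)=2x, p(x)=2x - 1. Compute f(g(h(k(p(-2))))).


p(-2) = -5
k(-5) = -10
h(-10) = -19
g(-19) = 39
f(39) = 76

76


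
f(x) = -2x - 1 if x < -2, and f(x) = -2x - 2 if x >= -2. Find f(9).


9 satisfies x >= -2
f(9) = -20

-20


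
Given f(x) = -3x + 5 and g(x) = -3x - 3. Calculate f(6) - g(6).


f(6) = -13
g(6) = -21
Difference = 8

8


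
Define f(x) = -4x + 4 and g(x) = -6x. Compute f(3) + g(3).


-26


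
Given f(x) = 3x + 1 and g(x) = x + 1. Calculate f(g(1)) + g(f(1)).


f(g(1)) = 7
g(f(1)) = 5
Sum = 12

12


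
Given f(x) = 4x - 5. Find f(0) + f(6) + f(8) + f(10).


76


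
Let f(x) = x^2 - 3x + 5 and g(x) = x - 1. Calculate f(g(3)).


g(3) = 2
f(2) = 1*(2)^2 - 3*(2) + 5 = 3

3


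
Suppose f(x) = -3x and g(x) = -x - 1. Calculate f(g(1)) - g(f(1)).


4


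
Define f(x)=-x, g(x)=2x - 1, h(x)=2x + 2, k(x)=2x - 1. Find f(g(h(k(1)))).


k(1) = 1
h(1) = 4
g(4) = 7
f(7) = -7

-7


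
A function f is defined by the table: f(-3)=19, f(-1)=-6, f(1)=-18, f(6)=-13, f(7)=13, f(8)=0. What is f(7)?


Reading from the table at x = 7

13


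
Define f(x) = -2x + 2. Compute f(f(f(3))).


f(3) = -4
f(-4) = 10
f(10) = -18

-18


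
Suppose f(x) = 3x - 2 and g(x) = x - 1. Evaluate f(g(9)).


g(9) = 8
f(8) = 22

22


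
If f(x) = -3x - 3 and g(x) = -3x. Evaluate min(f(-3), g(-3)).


f(-3) = 6
g(-3) = 9
min = 6

6


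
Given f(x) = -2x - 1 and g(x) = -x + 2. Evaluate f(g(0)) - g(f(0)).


-8


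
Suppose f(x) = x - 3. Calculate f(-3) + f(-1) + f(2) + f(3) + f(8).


f(-3) = -6
f(-1) = -4
f(2) = -1
f(3) = 0
f(8) = 5
Sum = -6

-6


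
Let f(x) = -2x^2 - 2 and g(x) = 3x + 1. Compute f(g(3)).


g(3) = 10
f(10) = (-2)*(10)^2 - 2 = -202

-202


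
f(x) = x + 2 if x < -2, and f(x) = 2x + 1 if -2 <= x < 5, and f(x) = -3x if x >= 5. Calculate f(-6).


-6 satisfies x < -2
f(-6) = -4

-4


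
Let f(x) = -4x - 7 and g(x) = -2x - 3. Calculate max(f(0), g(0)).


f(0) = -7
g(0) = -3
max = -3

-3


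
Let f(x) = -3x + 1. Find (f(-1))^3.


f(-1) = 4
(4)^3 = 64

64


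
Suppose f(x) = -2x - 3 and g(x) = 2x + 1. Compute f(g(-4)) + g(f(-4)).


f(g(-4)) = 11
g(f(-4)) = 11
Sum = 22

22


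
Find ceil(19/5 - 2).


19/5 = 3.8
3.8 - 2 = 1.8
ceil(1.8) = 2

2


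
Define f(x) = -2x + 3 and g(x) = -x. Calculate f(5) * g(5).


f(5) = -7
g(5) = -5
Product = 35

35


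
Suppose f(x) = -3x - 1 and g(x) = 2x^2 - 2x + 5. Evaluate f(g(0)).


-16


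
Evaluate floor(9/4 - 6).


9/4 = 2.25
2.25 - 6 = -3.75
floor(-3.75) = -4

-4


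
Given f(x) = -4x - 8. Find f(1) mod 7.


f(1) = -12
-12 mod 7 = 2

2


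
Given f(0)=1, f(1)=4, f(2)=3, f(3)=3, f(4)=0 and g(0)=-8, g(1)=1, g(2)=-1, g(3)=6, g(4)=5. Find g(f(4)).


f(4) = 0
g(0) = -8

-8


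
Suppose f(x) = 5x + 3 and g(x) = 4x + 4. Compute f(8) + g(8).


79


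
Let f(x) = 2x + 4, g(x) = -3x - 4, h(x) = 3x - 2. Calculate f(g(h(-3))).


h(-3) = -11
g(-11) = 29
f(29) = 62

62


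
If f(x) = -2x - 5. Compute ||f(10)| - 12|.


f(10) = -25
|-25| = 25
|25 - 12| = 13

13


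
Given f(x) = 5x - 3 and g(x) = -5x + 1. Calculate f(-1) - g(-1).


f(-1) = -8
g(-1) = 6
Difference = -14

-14


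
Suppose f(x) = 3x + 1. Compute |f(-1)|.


f(-1) = -2
|-2| = 2

2


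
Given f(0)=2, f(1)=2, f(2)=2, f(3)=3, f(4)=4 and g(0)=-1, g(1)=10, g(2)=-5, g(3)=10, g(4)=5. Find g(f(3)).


f(3) = 3
g(3) = 10

10


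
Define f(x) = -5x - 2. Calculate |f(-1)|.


f(-1) = 3
|3| = 3

3


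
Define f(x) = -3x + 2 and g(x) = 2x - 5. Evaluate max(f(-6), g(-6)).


f(-6) = 20
g(-6) = -17
max = 20

20


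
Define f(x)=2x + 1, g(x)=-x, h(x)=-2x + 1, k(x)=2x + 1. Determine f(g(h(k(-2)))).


k(-2) = -3
h(-3) = 7
g(7) = -7
f(-7) = -13

-13


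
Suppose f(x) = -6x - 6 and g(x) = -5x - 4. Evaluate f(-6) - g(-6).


f(-6) = 30
g(-6) = 26
Difference = 4

4


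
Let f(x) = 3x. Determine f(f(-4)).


f(-4) = -12
f(-12) = -36

-36


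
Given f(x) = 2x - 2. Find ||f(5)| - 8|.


0


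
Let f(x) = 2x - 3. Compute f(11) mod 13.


f(11) = 19
19 mod 13 = 6

6


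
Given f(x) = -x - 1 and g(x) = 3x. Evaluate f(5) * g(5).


f(5) = -6
g(5) = 15
Product = -90

-90


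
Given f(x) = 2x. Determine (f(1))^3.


f(1) = 2
(2)^3 = 8

8


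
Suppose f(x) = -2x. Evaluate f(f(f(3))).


f(3) = -6
f(-6) = 12
f(12) = -24

-24


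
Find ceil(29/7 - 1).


29/7 = 4.1429
4.1429 - 1 = 3.1429
ceil(3.1429) = 4

4


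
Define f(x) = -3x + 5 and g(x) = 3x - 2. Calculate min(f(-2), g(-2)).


f(-2) = 11
g(-2) = -8
min = -8

-8


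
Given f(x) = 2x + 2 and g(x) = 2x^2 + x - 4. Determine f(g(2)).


14


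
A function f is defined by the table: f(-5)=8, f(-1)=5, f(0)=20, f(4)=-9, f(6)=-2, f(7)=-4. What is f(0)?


Reading from the table at x = 0

20


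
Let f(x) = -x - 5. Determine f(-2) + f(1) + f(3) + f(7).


f(-2) = -3
f(1) = -6
f(3) = -8
f(7) = -12
Sum = -29

-29


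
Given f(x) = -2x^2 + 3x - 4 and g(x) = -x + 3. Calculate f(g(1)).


g(1) = 2
f(2) = (-2)*(2)^2 + 3*(2) - 4 = -6

-6


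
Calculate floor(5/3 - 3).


5/3 = 1.6667
1.6667 - 3 = -1.3333
floor(-1.3333) = -2

-2


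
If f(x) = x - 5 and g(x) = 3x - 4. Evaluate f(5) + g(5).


f(5) = 0
g(5) = 11
Sum = 11

11


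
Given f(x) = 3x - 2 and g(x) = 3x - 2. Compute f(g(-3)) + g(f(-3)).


f(g(-3)) = -35
g(f(-3)) = -35
Sum = -70

-70


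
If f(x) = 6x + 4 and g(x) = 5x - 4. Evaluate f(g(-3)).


g(-3) = -19
f(-19) = -110

-110


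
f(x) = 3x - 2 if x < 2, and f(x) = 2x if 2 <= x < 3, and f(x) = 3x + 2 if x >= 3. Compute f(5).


5 satisfies x >= 3
f(5) = 17

17


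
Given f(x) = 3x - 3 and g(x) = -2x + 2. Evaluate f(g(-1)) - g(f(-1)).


f(g(-1)) = 9
g(f(-1)) = 14
Difference = -5

-5


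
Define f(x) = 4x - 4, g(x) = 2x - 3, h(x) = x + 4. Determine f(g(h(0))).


h(0) = 4
g(4) = 5
f(5) = 16

16


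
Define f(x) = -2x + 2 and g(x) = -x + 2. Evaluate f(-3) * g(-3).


f(-3) = 8
g(-3) = 5
Product = 40

40


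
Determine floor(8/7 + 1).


8/7 = 1.1429
1.1429 + 1 = 2.1429
floor(2.1429) = 2

2


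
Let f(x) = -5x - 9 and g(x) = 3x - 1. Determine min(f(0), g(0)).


-9


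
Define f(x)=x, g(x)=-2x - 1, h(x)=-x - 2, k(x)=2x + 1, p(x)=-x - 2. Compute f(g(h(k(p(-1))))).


p(-1) = -1
k(-1) = -1
h(-1) = -1
g(-1) = 1
f(1) = 1

1


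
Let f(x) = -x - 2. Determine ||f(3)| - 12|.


f(3) = -5
|-5| = 5
|5 - 12| = 7

7


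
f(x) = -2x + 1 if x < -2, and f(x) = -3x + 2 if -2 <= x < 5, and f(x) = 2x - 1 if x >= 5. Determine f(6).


11


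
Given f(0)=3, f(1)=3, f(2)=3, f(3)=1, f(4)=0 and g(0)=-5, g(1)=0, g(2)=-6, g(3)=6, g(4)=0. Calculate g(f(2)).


f(2) = 3
g(3) = 6

6


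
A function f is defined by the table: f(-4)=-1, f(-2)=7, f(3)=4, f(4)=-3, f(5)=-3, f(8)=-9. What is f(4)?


-3


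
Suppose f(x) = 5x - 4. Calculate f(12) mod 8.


f(12) = 56
56 mod 8 = 0

0


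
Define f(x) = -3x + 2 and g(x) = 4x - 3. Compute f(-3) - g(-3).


f(-3) = 11
g(-3) = -15
Difference = 26

26


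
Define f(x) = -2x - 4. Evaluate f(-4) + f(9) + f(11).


f(-4) = 4
f(9) = -22
f(11) = -26
Sum = -44

-44


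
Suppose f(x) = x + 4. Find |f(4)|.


f(4) = 8
|8| = 8

8


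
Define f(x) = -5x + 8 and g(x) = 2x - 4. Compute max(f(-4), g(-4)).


f(-4) = 28
g(-4) = -12
max = 28

28


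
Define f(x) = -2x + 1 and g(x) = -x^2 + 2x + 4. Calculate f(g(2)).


g(2) = 4
f(4) = -7

-7


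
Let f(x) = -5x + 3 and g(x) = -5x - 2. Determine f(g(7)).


g(7) = -37
f(-37) = 188

188


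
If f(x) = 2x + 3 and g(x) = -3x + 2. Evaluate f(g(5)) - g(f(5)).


f(g(5)) = -23
g(f(5)) = -37
Difference = 14

14


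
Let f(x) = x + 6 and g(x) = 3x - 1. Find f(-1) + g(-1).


1


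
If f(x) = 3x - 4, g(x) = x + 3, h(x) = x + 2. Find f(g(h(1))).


h(1) = 3
g(3) = 6
f(6) = 14

14


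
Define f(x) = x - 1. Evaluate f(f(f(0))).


f(0) = -1
f(-1) = -2
f(-2) = -3

-3


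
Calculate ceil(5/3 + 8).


5/3 = 1.6667
1.6667 + 8 = 9.6667
ceil(9.6667) = 10

10


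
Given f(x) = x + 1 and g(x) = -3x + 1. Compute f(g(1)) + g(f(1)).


f(g(1)) = -1
g(f(1)) = -5
Sum = -6

-6


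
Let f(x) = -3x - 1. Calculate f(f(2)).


f(2) = -7
f(-7) = 20

20


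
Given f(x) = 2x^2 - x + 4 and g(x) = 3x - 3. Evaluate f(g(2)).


19


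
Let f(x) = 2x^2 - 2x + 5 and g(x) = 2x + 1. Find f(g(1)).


g(1) = 3
f(3) = 2*(3)^2 - 2*(3) + 5 = 17

17


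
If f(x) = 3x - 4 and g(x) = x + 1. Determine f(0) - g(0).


f(0) = -4
g(0) = 1
Difference = -5

-5


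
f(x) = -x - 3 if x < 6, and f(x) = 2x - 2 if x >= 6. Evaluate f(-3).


-3 satisfies x < 6
f(-3) = 0

0


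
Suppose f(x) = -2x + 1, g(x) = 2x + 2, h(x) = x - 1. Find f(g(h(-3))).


h(-3) = -4
g(-4) = -6
f(-6) = 13

13


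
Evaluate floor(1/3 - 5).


-5


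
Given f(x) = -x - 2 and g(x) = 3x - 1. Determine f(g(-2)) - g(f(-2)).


6


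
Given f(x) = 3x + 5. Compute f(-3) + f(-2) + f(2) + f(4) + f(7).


f(-3) = -4
f(-2) = -1
f(2) = 11
f(4) = 17
f(7) = 26
Sum = 49

49


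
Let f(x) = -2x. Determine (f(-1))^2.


f(-1) = 2
(2)^2 = 4

4


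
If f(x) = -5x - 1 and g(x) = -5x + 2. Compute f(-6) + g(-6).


f(-6) = 29
g(-6) = 32
Sum = 61

61


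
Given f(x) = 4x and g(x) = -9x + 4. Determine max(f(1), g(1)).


f(1) = 4
g(1) = -5
max = 4

4


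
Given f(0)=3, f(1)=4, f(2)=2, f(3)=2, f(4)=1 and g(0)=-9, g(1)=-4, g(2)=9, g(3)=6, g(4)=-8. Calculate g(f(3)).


f(3) = 2
g(2) = 9

9


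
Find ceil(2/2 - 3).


2/2 = 1
1 - 3 = -2
ceil(-2) = -2

-2


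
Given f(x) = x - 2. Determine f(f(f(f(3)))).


f(3) = 1
f(1) = -1
f(-1) = -3
f(-3) = -5

-5


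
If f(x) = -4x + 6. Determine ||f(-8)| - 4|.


f(-8) = 38
|38| = 38
|38 - 4| = 34

34


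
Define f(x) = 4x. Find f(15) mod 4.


f(15) = 60
60 mod 4 = 0

0


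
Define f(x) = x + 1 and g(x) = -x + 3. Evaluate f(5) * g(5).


f(5) = 6
g(5) = -2
Product = -12

-12


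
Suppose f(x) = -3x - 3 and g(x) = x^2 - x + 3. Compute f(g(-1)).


-18


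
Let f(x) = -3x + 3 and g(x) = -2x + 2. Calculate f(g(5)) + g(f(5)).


53


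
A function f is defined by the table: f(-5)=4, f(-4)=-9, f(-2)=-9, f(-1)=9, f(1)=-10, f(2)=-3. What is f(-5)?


Reading from the table at x = -5

4


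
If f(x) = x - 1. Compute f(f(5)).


f(5) = 4
f(4) = 3

3


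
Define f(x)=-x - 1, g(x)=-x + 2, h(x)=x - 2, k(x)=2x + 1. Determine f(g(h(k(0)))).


k(0) = 1
h(1) = -1
g(-1) = 3
f(3) = -4

-4


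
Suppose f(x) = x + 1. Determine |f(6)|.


f(6) = 7
|7| = 7

7


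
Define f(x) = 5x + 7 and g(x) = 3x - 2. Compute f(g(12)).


g(12) = 34
f(34) = 177

177


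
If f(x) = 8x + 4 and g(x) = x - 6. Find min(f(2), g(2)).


-4


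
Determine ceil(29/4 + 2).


29/4 = 7.25
7.25 + 2 = 9.25
ceil(9.25) = 10

10


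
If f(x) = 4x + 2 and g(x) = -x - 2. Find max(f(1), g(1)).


6


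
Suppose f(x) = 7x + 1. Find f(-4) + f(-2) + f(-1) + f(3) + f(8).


f(-4) = -27
f(-2) = -13
f(-1) = -6
f(3) = 22
f(8) = 57
Sum = 33

33


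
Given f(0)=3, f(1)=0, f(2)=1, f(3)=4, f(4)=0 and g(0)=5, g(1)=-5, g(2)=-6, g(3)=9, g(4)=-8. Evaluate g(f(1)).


f(1) = 0
g(0) = 5

5


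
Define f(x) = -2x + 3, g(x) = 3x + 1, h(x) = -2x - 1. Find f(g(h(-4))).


h(-4) = 7
g(7) = 22
f(22) = -41

-41


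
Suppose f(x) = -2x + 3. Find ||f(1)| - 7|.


f(1) = 1
|1| = 1
|1 - 7| = 6

6


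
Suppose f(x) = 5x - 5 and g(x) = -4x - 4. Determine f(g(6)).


g(6) = -28
f(-28) = -145

-145


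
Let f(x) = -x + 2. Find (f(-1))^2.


f(-1) = 3
(3)^2 = 9

9


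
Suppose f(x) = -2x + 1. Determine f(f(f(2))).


f(2) = -3
f(-3) = 7
f(7) = -13

-13


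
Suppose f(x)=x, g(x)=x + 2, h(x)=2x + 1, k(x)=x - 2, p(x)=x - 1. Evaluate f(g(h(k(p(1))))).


p(1) = 0
k(0) = -2
h(-2) = -3
g(-3) = -1
f(-1) = -1

-1


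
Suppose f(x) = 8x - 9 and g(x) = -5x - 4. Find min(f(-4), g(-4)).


f(-4) = -41
g(-4) = 16
min = -41

-41


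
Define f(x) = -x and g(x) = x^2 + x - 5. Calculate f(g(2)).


g(2) = 1
f(1) = -1

-1


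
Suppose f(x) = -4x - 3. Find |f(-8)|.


f(-8) = 29
|29| = 29

29


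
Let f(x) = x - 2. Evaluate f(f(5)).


f(5) = 3
f(3) = 1

1


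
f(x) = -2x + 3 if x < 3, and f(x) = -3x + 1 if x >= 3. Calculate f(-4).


-4 satisfies x < 3
f(-4) = 11

11


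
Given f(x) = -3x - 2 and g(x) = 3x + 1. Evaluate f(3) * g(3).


f(3) = -11
g(3) = 10
Product = -110

-110


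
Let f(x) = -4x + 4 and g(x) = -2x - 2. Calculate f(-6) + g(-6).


38


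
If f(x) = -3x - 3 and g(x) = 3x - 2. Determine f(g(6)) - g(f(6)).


14


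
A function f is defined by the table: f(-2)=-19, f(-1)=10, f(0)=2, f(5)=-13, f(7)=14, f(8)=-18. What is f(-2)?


Reading from the table at x = -2

-19


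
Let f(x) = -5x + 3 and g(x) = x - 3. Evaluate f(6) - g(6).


f(6) = -27
g(6) = 3
Difference = -30

-30


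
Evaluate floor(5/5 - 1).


5/5 = 1
1 - 1 = 0
floor(0) = 0

0


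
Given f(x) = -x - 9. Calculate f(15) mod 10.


f(15) = -24
-24 mod 10 = 6

6


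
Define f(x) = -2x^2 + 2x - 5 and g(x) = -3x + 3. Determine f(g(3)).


g(3) = -6
f(-6) = (-2)*(-6)^2 + 2*(-6) - 5 = -89

-89


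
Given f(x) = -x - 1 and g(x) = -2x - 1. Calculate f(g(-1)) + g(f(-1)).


f(g(-1)) = -2
g(f(-1)) = -1
Sum = -3

-3


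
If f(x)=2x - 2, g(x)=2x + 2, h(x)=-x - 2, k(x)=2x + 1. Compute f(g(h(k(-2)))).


k(-2) = -3
h(-3) = 1
g(1) = 4
f(4) = 6

6


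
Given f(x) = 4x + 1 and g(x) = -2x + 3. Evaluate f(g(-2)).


g(-2) = 7
f(7) = 29

29


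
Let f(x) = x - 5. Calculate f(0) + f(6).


f(0) = -5
f(6) = 1
Sum = -4

-4


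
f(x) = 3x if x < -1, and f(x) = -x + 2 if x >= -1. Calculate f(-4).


-4 satisfies x < -1
f(-4) = -12

-12


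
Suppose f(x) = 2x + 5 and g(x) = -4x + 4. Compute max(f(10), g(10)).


f(10) = 25
g(10) = -36
max = 25

25


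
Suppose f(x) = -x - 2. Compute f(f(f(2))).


f(2) = -4
f(-4) = 2
f(2) = -4

-4


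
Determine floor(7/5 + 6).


7/5 = 1.4
1.4 + 6 = 7.4
floor(7.4) = 7

7


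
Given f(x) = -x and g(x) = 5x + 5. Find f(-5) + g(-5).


f(-5) = 5
g(-5) = -20
Sum = -15

-15


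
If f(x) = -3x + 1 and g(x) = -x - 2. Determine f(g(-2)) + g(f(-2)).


f(g(-2)) = 1
g(f(-2)) = -9
Sum = -8

-8


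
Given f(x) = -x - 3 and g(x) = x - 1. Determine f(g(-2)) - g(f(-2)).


f(g(-2)) = 0
g(f(-2)) = -2
Difference = 2

2


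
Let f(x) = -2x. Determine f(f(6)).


24


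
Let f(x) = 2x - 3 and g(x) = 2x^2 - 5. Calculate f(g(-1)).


-9


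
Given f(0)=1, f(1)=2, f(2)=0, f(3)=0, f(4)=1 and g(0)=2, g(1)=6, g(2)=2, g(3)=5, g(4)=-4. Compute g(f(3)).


f(3) = 0
g(0) = 2

2


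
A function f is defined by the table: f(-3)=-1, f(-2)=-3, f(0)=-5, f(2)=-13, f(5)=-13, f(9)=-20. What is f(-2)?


Reading from the table at x = -2

-3


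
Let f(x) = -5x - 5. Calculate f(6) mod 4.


f(6) = -35
-35 mod 4 = 1

1


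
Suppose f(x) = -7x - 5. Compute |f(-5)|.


f(-5) = 30
|30| = 30

30


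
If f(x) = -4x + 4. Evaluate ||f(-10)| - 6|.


38


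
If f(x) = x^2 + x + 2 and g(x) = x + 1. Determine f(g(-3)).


g(-3) = -2
f(-2) = 1*(-2)^2 + 1*(-2) + 2 = 4

4


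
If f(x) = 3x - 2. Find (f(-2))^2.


f(-2) = -8
(-8)^2 = 64

64


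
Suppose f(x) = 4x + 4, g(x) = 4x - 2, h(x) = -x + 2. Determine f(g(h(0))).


28


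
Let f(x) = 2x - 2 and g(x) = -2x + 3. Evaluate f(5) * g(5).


f(5) = 8
g(5) = -7
Product = -56

-56


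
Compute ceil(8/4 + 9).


8/4 = 2
2 + 9 = 11
ceil(11) = 11

11


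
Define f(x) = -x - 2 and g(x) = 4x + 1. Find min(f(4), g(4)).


f(4) = -6
g(4) = 17
min = -6

-6


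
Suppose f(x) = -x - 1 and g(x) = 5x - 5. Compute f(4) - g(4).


f(4) = -5
g(4) = 15
Difference = -20

-20


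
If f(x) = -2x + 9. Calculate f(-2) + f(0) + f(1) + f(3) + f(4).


f(-2) = 13
f(0) = 9
f(1) = 7
f(3) = 3
f(4) = 1
Sum = 33

33


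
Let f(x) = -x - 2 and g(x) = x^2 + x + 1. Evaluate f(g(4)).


g(4) = 21
f(21) = -23

-23


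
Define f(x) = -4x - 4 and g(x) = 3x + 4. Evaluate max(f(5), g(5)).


f(5) = -24
g(5) = 19
max = 19

19


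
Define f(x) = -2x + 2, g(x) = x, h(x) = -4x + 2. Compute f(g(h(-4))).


h(-4) = 18
g(18) = 18
f(18) = -34

-34


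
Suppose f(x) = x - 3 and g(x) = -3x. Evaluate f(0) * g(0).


f(0) = -3
g(0) = 0
Product = 0

0


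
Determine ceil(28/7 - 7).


28/7 = 4
4 - 7 = -3
ceil(-3) = -3

-3


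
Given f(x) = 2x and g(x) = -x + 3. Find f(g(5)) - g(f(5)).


f(g(5)) = -4
g(f(5)) = -7
Difference = 3

3


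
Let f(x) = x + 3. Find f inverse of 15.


Solve x + 3 = 15
x = (15 - 3) / 1 = 12

12


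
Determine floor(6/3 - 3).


6/3 = 2
2 - 3 = -1
floor(-1) = -1

-1


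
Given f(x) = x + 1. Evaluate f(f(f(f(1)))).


f(1) = 2
f(2) = 3
f(3) = 4
f(4) = 5

5


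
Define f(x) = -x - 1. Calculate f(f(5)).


f(5) = -6
f(-6) = 5

5


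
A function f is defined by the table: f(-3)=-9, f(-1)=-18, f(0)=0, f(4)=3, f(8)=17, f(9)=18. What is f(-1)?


Reading from the table at x = -1

-18


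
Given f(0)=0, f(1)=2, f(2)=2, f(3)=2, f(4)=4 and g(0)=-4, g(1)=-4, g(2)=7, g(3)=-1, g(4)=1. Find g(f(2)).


f(2) = 2
g(2) = 7

7


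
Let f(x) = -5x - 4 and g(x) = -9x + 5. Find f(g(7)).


g(7) = -58
f(-58) = 286

286


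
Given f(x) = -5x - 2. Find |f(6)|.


f(6) = -32
|-32| = 32

32


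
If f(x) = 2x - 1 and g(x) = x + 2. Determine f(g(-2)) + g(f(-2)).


f(g(-2)) = -1
g(f(-2)) = -3
Sum = -4

-4


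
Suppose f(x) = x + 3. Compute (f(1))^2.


f(1) = 4
(4)^2 = 16

16


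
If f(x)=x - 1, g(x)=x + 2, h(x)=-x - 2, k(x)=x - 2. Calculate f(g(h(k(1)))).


k(1) = -1
h(-1) = -1
g(-1) = 1
f(1) = 0

0


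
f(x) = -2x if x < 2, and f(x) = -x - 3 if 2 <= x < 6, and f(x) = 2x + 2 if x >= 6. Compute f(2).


2 satisfies 2 <= x < 6
f(2) = -5

-5


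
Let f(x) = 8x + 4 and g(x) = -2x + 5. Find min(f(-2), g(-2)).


f(-2) = -12
g(-2) = 9
min = -12

-12


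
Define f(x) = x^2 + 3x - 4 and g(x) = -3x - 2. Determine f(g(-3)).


66


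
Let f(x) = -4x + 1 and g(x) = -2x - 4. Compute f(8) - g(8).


f(8) = -31
g(8) = -20
Difference = -11

-11


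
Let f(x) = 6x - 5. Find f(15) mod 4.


f(15) = 85
85 mod 4 = 1

1


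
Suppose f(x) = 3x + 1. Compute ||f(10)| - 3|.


f(10) = 31
|31| = 31
|31 - 3| = 28

28


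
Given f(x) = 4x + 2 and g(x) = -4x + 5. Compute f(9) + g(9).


7


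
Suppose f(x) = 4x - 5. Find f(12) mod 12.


7


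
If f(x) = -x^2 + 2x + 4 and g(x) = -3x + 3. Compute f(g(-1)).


g(-1) = 6
f(6) = (-1)*(6)^2 + 2*(6) + 4 = -20

-20


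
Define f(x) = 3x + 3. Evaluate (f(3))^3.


f(3) = 12
(12)^3 = 1728

1728


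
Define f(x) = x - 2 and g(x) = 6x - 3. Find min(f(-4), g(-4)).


f(-4) = -6
g(-4) = -27
min = -27

-27


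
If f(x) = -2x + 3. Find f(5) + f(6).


f(5) = -7
f(6) = -9
Sum = -16

-16


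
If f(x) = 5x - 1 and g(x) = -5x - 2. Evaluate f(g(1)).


-36


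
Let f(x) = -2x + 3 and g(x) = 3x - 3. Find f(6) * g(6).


f(6) = -9
g(6) = 15
Product = -135

-135


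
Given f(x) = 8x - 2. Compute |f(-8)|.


f(-8) = -66
|-66| = 66

66


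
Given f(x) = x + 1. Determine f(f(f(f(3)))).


f(3) = 4
f(4) = 5
f(5) = 6
f(6) = 7

7


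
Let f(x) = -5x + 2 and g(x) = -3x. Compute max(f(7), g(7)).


f(7) = -33
g(7) = -21
max = -21

-21


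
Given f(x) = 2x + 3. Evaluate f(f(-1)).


f(-1) = 1
f(1) = 5

5


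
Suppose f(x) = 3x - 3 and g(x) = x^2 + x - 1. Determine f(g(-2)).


g(-2) = 1
f(1) = 0

0


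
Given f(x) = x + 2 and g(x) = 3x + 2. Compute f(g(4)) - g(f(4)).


f(g(4)) = 16
g(f(4)) = 20
Difference = -4

-4


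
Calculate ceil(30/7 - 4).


1


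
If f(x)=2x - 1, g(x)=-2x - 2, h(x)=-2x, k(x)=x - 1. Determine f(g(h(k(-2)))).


k(-2) = -3
h(-3) = 6
g(6) = -14
f(-14) = -29

-29


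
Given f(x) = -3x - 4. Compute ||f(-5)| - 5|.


f(-5) = 11
|11| = 11
|11 - 5| = 6

6


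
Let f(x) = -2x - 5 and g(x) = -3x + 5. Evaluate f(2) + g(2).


f(2) = -9
g(2) = -1
Sum = -10

-10


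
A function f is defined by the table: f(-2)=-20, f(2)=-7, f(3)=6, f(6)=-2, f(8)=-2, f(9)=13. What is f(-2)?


-20


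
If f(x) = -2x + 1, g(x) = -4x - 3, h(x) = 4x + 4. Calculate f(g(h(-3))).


h(-3) = -8
g(-8) = 29
f(29) = -57

-57


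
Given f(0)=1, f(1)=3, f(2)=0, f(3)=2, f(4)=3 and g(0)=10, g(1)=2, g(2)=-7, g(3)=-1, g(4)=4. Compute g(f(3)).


f(3) = 2
g(2) = -7

-7


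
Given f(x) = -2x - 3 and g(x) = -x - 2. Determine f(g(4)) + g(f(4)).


f(g(4)) = 9
g(f(4)) = 9
Sum = 18

18


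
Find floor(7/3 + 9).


7/3 = 2.3333
2.3333 + 9 = 11.3333
floor(11.3333) = 11

11


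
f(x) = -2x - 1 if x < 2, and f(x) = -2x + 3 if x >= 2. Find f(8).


8 satisfies x >= 2
f(8) = -13

-13


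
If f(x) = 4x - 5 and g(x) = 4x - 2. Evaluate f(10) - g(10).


f(10) = 35
g(10) = 38
Difference = -3

-3


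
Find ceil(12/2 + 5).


12/2 = 6
6 + 5 = 11
ceil(11) = 11

11


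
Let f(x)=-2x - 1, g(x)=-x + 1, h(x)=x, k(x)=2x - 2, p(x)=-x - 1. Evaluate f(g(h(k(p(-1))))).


p(-1) = 0
k(0) = -2
h(-2) = -2
g(-2) = 3
f(3) = -7

-7


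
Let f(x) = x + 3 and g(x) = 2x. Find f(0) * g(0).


f(0) = 3
g(0) = 0
Product = 0

0


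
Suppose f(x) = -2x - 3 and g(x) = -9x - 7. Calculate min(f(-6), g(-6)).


9


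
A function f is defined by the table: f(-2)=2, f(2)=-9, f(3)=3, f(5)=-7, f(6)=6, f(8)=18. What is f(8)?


Reading from the table at x = 8

18


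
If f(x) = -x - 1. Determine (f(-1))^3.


f(-1) = 0
(0)^3 = 0

0


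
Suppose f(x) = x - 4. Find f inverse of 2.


Solve x - 4 = 2
x = (2 + 4) / 1 = 6

6


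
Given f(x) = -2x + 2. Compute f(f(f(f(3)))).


f(3) = -4
f(-4) = 10
f(10) = -18
f(-18) = 38

38


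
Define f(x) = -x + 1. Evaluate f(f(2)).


2


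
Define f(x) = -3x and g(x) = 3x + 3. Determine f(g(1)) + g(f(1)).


f(g(1)) = -18
g(f(1)) = -6
Sum = -24

-24


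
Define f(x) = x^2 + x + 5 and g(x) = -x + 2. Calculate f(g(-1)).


g(-1) = 3
f(3) = 1*(3)^2 + 1*(3) + 5 = 17

17


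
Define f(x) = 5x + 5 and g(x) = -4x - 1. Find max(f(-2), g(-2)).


f(-2) = -5
g(-2) = 7
max = 7

7


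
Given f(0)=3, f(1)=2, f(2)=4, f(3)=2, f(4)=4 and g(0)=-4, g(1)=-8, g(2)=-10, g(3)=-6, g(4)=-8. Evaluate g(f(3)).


f(3) = 2
g(2) = -10

-10


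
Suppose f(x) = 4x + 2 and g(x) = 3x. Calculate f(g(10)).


g(10) = 30
f(30) = 122

122


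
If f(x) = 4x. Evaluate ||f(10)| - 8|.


f(10) = 40
|40| = 40
|40 - 8| = 32

32


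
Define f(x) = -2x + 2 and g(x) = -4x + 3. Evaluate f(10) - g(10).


19


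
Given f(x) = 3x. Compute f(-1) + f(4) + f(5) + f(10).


f(-1) = -3
f(4) = 12
f(5) = 15
f(10) = 30
Sum = 54

54


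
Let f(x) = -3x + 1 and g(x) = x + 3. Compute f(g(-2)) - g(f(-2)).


f(g(-2)) = -2
g(f(-2)) = 10
Difference = -12

-12


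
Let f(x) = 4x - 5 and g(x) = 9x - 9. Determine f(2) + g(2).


f(2) = 3
g(2) = 9
Sum = 12

12


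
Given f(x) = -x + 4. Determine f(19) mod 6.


3


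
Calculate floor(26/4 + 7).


26/4 = 6.5
6.5 + 7 = 13.5
floor(13.5) = 13

13


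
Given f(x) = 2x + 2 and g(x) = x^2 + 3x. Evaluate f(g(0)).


g(0) = 0
f(0) = 2

2


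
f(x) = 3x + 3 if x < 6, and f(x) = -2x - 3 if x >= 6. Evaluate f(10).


10 satisfies x >= 6
f(10) = -23

-23


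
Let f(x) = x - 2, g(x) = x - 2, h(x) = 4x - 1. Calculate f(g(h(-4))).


h(-4) = -17
g(-17) = -19
f(-19) = -21

-21


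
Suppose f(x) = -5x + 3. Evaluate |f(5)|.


f(5) = -22
|-22| = 22

22


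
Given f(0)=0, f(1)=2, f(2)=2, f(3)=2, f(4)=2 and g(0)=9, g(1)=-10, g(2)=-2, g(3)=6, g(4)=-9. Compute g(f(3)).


f(3) = 2
g(2) = -2

-2


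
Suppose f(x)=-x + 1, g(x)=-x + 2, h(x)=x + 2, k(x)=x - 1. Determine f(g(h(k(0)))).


k(0) = -1
h(-1) = 1
g(1) = 1
f(1) = 0

0


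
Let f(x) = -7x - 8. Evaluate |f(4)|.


f(4) = -36
|-36| = 36

36


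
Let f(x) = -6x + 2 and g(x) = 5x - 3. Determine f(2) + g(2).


f(2) = -10
g(2) = 7
Sum = -3

-3


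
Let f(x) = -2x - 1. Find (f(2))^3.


-125


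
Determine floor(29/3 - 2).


29/3 = 9.6667
9.6667 - 2 = 7.6667
floor(7.6667) = 7

7


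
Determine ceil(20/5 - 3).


20/5 = 4
4 - 3 = 1
ceil(1) = 1

1


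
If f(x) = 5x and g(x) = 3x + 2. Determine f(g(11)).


g(11) = 35
f(35) = 175

175


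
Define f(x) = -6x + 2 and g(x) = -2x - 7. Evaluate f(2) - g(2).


f(2) = -10
g(2) = -11
Difference = 1

1


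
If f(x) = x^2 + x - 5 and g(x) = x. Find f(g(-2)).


g(-2) = -2
f(-2) = 1*(-2)^2 + 1*(-2) - 5 = -3

-3


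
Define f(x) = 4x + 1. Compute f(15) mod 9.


7


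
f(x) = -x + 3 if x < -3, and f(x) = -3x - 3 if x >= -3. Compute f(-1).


-1 satisfies x >= -3
f(-1) = 0

0


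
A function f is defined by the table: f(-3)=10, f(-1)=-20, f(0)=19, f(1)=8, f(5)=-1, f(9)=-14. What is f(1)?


8


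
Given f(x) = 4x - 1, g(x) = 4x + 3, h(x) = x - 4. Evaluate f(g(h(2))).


h(2) = -2
g(-2) = -5
f(-5) = -21

-21


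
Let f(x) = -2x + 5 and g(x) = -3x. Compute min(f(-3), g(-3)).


f(-3) = 11
g(-3) = 9
min = 9

9


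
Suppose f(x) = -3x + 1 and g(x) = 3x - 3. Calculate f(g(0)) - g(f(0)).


f(g(0)) = 10
g(f(0)) = 0
Difference = 10

10
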